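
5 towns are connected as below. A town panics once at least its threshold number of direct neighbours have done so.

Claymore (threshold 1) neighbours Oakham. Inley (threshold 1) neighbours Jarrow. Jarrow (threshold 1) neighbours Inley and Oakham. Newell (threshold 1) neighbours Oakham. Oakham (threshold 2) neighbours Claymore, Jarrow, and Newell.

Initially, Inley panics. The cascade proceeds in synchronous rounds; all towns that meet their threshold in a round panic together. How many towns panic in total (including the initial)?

2

Round 1 — Inley panics (initial).
Round 2 — checking thresholds:
  Jarrow: 1 of 2 neighbours ≥ 1, panics.
Round 3 — no new panics; cascade stops.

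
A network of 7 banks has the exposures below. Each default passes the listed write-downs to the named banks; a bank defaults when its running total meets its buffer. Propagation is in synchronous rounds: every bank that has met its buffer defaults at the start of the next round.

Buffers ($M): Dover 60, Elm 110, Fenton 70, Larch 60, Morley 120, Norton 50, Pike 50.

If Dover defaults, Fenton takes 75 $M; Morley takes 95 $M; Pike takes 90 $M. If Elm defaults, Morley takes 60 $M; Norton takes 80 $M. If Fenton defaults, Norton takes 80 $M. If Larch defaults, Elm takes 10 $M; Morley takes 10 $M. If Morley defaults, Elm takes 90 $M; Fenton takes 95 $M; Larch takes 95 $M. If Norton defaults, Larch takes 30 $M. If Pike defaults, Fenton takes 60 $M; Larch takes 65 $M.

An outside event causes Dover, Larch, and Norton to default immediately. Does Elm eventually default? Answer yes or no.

no

Round 1 — Dover, Larch, Norton default (initial).
  Elm: +10 → 10 < 110
  Fenton: +75 → 75 ≥ 70
  Morley: +95+10 → 105 < 120
  Pike: +90 → 90 ≥ 50
Round 2 — Fenton, Pike default.
No further defaults.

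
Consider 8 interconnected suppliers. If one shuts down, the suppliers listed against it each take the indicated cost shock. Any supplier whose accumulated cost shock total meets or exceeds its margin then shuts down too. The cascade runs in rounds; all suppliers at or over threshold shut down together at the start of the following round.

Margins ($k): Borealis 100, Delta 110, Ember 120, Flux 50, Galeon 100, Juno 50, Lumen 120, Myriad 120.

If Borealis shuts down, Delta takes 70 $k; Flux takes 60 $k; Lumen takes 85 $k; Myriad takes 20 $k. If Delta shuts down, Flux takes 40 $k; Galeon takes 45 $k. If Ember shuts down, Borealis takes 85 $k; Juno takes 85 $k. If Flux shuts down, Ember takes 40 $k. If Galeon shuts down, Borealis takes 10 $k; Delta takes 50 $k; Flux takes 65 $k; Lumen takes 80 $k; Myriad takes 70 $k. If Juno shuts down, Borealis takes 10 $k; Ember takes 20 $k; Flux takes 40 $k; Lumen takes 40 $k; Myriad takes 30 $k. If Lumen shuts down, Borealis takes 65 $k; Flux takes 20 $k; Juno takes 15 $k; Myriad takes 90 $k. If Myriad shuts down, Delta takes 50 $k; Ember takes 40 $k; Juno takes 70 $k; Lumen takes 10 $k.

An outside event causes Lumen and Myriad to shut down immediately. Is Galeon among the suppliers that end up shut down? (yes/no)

Round 1 — Lumen, Myriad shut down (initial).
  Borealis: +65 → 65 < 100
  Delta: +50 → 50 < 110
  Ember: +40 → 40 < 120
  Flux: +20 → 20 < 50
  Juno: +15+70 → 85 ≥ 50
Round 2 — Juno shuts down.
  Borealis: +10 → 75 < 100
  Ember: +20 → 60 < 120
  Flux: +40 → 60 ≥ 50
Round 3 — Flux shuts down.
  Ember: +40 → 100 < 120
No further shutdowns.

no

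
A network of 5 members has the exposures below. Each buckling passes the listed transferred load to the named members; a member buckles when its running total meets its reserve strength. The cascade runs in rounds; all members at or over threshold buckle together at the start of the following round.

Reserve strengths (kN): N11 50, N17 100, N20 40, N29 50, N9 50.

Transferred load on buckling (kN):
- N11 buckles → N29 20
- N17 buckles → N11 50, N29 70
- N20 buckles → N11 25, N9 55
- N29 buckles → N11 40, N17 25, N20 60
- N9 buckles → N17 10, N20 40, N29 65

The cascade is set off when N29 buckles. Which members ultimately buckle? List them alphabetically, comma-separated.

N11, N20, N29, N9

Round 1 — N29 buckles (initial).
  N11: +40 → 40 < 50
  N17: +25 → 25 < 100
  N20: +60 → 60 ≥ 40
Round 2 — N20 buckles.
  N11: +25 → 65 ≥ 50
  N9: +55 → 55 ≥ 50
Round 3 — N11, N9 buckle.
  N17: +10 → 35 < 100
No further bucklings.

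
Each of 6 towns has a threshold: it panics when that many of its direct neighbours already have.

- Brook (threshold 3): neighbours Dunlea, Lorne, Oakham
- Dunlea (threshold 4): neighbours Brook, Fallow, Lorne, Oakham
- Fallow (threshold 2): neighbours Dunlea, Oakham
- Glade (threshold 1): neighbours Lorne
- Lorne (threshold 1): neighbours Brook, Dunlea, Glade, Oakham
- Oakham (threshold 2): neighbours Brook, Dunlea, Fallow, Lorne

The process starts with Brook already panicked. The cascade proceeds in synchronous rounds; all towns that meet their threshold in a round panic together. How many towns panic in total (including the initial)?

4

Round 1 — Brook panics (initial).
Round 2 — checking thresholds:
  Dunlea: 1 of 4 neighbours < 4, below threshold.
  Lorne: 1 of 4 neighbours ≥ 1, panics.
  Oakham: 1 of 4 neighbours < 2, below threshold.
Round 3 — checking thresholds:
  Dunlea: 2 of 4 neighbours < 4, below threshold.
  Glade: 1 of 1 neighbours ≥ 1, panics.
  Oakham: 2 of 4 neighbours ≥ 2, panics.
Round 4 — no new panics; cascade stops.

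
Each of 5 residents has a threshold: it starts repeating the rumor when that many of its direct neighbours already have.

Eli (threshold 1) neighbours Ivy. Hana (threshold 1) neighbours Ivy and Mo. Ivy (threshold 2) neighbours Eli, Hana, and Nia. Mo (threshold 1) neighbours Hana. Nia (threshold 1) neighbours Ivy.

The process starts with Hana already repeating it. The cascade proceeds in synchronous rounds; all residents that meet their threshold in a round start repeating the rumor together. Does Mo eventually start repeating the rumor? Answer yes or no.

Round 1 — Hana starts repeating the rumor (initial).
Round 2 — checking thresholds:
  Ivy: 1 of 3 neighbours < 2, below threshold.
  Mo: 1 of 1 neighbours ≥ 1, starts repeating the rumor.
Round 3 — no new spreads; cascade stops.

yes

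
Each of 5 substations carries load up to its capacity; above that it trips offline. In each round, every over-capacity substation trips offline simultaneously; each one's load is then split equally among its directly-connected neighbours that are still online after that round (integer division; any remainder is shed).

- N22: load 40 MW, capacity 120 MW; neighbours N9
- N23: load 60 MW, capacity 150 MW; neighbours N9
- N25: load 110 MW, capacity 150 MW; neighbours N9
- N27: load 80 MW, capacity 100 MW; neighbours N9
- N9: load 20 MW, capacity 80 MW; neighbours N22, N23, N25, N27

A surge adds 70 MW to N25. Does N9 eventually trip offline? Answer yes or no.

yes

Round 1 — N25 at 180 > 150. N25 trips offline.
  N25 sheds 180 MW to N9: 180 each.
    N9: 20+180 = 200 > 80
Round 2 — N9 trips offline.
  N9 sheds 200 MW to N22, N23, N27: 66 each (2 lost).
    N22: 40+66 = 106 ≤ 120
    N23: 60+66 = 126 ≤ 150
    N27: 80+66 = 146 > 100
Round 3 — N27 trips offline.
  N27 sheds 146 MW: no online neighbours, lost.
No further trips.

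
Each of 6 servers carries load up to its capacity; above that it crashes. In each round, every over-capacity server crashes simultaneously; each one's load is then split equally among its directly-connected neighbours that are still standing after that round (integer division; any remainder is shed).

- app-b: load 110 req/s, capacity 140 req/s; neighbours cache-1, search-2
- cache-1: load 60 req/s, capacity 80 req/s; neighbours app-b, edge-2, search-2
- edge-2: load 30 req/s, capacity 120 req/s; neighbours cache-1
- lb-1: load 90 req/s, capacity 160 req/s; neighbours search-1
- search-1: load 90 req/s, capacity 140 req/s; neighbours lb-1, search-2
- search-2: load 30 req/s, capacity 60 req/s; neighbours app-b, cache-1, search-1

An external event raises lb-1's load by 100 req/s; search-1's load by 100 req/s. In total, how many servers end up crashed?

Round 1 — lb-1 at 190 > 160; search-1 at 190 > 140. lb-1, search-1 crash.
  lb-1 sheds 190 req/s: no online neighbours, lost.
  search-1 sheds 190 req/s to search-2: 190 each.
    search-2: 30+190 = 220 > 60
Round 2 — search-2 crashes.
  search-2 sheds 220 req/s to app-b, cache-1: 110 each.
    app-b: 110+110 = 220 > 140
    cache-1: 60+110 = 170 > 80
Round 3 — app-b, cache-1 crash.
  app-b sheds 220 req/s: no online neighbours, lost.
  cache-1 sheds 170 req/s to edge-2: 170 each.
    edge-2: 30+170 = 200 > 120
Round 4 — edge-2 crashes.
  edge-2 sheds 200 req/s: no online neighbours, lost.
No further crashes.

6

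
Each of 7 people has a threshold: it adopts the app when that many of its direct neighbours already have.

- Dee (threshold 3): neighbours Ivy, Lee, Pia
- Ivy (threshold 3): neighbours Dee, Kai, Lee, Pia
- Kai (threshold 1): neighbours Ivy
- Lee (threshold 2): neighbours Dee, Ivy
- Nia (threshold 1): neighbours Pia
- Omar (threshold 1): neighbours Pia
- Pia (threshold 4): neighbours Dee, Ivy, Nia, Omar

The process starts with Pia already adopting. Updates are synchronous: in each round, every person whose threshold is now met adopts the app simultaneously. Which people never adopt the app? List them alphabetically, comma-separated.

Dee, Ivy, Kai, Lee

Round 1 — Pia adopts the app (initial).
Round 2 — checking thresholds:
  Dee: 1 of 3 neighbours < 3, not yet.
  Ivy: 1 of 4 neighbours < 3, not yet.
  Nia: 1 of 1 neighbours ≥ 1, adopts the app.
  Omar: 1 of 1 neighbours ≥ 1, adopts the app.
Round 3 — no new adoptions; cascade stops.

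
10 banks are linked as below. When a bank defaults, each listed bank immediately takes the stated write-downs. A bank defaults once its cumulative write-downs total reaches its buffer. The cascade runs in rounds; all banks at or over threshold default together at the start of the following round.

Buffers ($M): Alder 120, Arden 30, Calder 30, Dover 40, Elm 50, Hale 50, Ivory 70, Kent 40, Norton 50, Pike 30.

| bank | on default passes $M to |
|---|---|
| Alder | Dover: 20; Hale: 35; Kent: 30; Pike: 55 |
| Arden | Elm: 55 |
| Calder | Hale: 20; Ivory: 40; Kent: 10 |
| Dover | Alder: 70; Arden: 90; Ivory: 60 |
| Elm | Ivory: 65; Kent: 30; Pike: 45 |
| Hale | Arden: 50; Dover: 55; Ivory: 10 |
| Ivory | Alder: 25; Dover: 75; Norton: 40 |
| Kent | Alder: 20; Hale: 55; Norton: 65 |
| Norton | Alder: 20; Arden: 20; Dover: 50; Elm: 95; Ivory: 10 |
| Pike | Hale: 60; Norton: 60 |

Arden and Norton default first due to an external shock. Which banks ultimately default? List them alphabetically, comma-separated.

Arden, Dover, Elm, Hale, Ivory, Norton, Pike

Round 1 — Arden, Norton default (initial).
  Alder: +20 → 20 < 120
  Dover: +50 → 50 ≥ 40
  Elm: +55+95 → 150 ≥ 50
  Ivory: +10 → 10 < 70
Round 2 — Dover, Elm default.
  Alder: +70 → 90 < 120
  Ivory: +60+65 → 135 ≥ 70
  Kent: +30 → 30 < 40
  Pike: +45 → 45 ≥ 30
Round 3 — Ivory, Pike default.
  Alder: +25 → 115 < 120
  Hale: +60 → 60 ≥ 50
Round 4 — Hale defaults.
No further defaults.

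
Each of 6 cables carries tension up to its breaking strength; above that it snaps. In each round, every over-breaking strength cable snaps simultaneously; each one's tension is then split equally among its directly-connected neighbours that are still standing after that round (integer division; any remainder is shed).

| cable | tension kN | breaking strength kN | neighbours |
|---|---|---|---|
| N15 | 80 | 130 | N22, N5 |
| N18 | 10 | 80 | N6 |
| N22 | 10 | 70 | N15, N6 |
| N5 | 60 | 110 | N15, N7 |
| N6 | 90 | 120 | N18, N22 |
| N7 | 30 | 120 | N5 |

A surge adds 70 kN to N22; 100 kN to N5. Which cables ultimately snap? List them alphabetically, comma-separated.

Round 1 — N22 at 80 > 70; N5 at 160 > 110. N22, N5 snap.
  N22 sheds 80 kN to N15, N6: 40 each.
    N15: 80+40 = 120 ≤ 130
    N6: 90+40 = 130 > 120
  N5 sheds 160 kN to N15, N7: 80 each.
    N15: 120+80 = 200 > 130
    N7: 30+80 = 110 ≤ 120
Round 2 — N15, N6 snap.
  N15 sheds 200 kN: no online neighbours, lost.
  N6 sheds 130 kN to N18: 130 each.
    N18: 10+130 = 140 > 80
Round 3 — N18 snaps.
  N18 sheds 140 kN: no online neighbours, lost.
No further breaks.

N15, N18, N22, N5, N6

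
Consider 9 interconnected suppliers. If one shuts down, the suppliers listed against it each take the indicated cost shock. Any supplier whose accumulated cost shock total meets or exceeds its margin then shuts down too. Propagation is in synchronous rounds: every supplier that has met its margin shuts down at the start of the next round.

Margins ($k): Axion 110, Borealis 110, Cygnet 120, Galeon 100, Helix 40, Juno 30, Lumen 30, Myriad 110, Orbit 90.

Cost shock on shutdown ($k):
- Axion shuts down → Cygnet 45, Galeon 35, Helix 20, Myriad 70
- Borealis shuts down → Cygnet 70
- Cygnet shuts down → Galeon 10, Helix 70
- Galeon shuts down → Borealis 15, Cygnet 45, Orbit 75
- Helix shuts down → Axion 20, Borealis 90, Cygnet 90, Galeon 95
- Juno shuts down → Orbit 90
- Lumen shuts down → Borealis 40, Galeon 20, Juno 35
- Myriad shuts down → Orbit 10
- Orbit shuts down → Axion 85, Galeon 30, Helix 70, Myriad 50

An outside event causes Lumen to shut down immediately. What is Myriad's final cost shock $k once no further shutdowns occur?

50

Round 1 — Lumen shuts down (initial).
  Borealis: +40 → 40 < 110
  Galeon: +20 → 20 < 100
  Juno: +35 → 35 ≥ 30
Round 2 — Juno shuts down.
  Orbit: +90 → 90 ≥ 90
Round 3 — Orbit shuts down.
  Axion: +85 → 85 < 110
  Galeon: +30 → 50 < 100
  Helix: +70 → 70 ≥ 40
  Myriad: +50 → 50 < 110
Round 4 — Helix shuts down.
  Axion: +20 → 105 < 110
  Borealis: +90 → 130 ≥ 110
  Cygnet: +90 → 90 < 120
  Galeon: +95 → 145 ≥ 100
Round 5 — Borealis, Galeon shut down.
  Cygnet: +70+45 → 205 ≥ 120
Round 6 — Cygnet shuts down.
No further shutdowns.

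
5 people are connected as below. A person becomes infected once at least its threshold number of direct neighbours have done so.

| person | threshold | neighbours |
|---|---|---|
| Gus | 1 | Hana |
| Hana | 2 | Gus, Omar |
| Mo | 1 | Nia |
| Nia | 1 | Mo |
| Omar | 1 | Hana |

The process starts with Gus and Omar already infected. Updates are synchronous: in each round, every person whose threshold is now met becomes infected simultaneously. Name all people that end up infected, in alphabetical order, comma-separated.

Round 1 — Gus, Omar become infected (initial).
Round 2 — checking thresholds:
  Hana: 2 of 2 neighbours ≥ 2, becomes infected.
Round 3 — no new infections; cascade stops.

Gus, Hana, Omar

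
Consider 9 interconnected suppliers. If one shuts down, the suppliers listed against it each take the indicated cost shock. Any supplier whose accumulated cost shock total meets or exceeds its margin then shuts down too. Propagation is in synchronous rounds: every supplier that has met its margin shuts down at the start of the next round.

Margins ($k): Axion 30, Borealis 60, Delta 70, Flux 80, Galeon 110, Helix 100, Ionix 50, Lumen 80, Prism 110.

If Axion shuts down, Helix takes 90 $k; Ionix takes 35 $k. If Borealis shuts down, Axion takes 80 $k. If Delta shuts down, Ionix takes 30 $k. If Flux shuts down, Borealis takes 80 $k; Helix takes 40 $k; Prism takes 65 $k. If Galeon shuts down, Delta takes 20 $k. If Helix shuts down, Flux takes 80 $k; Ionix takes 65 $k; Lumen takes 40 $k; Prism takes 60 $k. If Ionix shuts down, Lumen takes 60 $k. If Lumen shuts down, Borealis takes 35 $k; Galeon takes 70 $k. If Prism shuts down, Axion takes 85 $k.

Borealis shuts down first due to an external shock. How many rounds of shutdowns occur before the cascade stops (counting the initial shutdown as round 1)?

Round 1 — Borealis shuts down (initial).
  Axion: +80 → 80 ≥ 30
Round 2 — Axion shuts down.
  Helix: +90 → 90 < 100
  Ionix: +35 → 35 < 50
No further shutdowns.

2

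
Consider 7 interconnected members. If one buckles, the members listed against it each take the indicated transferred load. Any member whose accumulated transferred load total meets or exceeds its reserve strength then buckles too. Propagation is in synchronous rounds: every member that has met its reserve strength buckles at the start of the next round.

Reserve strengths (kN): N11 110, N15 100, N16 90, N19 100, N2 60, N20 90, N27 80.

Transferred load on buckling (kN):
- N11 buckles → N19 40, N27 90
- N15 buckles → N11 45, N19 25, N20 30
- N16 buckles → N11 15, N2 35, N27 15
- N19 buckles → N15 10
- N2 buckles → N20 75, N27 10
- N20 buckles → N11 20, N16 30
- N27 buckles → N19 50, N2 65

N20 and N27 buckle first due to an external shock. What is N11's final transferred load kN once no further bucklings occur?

Round 1 — N20, N27 buckle (initial).
  N11: +20 → 20 < 110
  N16: +30 → 30 < 90
  N19: +50 → 50 < 100
  N2: +65 → 65 ≥ 60
Round 2 — N2 buckles.
No further bucklings.

20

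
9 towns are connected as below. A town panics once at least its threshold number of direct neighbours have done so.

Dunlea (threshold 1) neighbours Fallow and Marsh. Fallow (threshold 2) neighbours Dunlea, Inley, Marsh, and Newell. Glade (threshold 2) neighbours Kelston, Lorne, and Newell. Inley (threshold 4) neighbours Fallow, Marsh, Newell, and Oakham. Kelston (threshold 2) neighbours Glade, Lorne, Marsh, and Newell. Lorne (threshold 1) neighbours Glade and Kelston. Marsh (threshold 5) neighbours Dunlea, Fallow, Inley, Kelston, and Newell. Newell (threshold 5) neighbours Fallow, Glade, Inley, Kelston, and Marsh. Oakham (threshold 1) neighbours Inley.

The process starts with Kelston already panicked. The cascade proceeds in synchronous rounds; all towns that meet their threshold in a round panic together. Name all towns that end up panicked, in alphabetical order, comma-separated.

Glade, Kelston, Lorne

Round 1 — Kelston panics (initial).
Round 2 — checking thresholds:
  Glade: 1 of 3 neighbours < 2, not yet.
  Lorne: 1 of 2 neighbours ≥ 1, panics.
  Marsh: 1 of 5 neighbours < 5, not yet.
  Newell: 1 of 5 neighbours < 5, not yet.
Round 3 — checking thresholds:
  Glade: 2 of 3 neighbours ≥ 2, panics.
  Marsh: 1 of 5 neighbours < 5, not yet.
  Newell: 1 of 5 neighbours < 5, not yet.
Round 4 — no new panics; cascade stops.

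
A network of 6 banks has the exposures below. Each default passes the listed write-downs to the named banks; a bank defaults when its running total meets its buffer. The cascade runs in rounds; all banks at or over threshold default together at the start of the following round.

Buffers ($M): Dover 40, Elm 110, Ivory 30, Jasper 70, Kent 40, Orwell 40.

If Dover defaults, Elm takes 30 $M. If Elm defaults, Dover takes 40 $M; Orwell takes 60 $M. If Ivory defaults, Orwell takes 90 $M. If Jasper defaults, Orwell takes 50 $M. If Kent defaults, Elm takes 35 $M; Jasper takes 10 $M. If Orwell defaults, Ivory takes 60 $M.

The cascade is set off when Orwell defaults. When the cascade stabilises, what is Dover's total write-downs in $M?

Round 1 — Orwell defaults (initial).
  Ivory: +60 → 60 ≥ 30
Round 2 — Ivory defaults.
No further defaults.

0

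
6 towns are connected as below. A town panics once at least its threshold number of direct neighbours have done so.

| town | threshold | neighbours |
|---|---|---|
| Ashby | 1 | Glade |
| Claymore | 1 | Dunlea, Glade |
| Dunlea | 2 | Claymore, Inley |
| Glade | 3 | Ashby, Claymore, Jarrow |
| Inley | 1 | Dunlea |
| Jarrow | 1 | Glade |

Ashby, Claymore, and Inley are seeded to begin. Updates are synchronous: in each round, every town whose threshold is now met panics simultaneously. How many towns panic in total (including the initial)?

4

Round 1 — Ashby, Claymore, Inley panic (initial).
Round 2 — checking thresholds:
  Dunlea: 2 of 2 neighbours ≥ 2, panics.
  Glade: 2 of 3 neighbours < 3, holds.
Round 3 — no new panics; cascade stops.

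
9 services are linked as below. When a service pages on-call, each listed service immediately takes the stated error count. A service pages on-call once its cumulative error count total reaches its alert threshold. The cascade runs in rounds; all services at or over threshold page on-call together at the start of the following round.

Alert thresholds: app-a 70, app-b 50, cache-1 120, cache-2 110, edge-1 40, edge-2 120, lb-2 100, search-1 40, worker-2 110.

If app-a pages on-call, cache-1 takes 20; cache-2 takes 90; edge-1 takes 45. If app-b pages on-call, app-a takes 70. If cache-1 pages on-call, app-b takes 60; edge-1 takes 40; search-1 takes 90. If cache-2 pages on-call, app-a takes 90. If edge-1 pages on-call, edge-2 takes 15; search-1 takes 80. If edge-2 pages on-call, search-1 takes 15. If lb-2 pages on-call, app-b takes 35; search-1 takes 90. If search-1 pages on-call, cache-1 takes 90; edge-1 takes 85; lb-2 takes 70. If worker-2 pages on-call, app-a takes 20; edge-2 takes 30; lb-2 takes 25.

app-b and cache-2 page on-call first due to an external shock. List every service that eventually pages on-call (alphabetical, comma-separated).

Round 1 — app-b, cache-2 page on-call (initial).
  app-a: +70+90 → 160 ≥ 70
Round 2 — app-a pages on-call.
  cache-1: +20 → 20 < 120
  edge-1: +45 → 45 ≥ 40
Round 3 — edge-1 pages on-call.
  edge-2: +15 → 15 < 120
  search-1: +80 → 80 ≥ 40
Round 4 — search-1 pages on-call.
  cache-1: +90 → 110 < 120
  lb-2: +70 → 70 < 100
No further pages.

app-a, app-b, cache-2, edge-1, search-1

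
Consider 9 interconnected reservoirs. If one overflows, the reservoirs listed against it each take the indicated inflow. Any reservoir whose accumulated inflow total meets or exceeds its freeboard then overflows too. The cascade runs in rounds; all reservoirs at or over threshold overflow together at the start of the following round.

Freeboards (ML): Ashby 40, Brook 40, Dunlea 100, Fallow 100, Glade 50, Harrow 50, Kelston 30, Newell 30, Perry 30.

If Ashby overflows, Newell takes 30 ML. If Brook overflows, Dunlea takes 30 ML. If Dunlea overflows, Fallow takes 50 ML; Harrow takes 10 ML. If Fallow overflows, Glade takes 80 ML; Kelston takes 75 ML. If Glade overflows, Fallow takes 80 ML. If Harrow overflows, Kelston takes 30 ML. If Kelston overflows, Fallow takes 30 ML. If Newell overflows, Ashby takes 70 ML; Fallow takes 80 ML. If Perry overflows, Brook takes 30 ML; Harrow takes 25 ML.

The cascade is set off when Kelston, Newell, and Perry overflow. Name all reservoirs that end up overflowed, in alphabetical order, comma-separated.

Ashby, Fallow, Glade, Kelston, Newell, Perry

Round 1 — Kelston, Newell, Perry overflow (initial).
  Ashby: +70 → 70 ≥ 40
  Brook: +30 → 30 < 40
  Fallow: +30+80 → 110 ≥ 100
  Harrow: +25 → 25 < 50
Round 2 — Ashby, Fallow overflow.
  Glade: +80 → 80 ≥ 50
Round 3 — Glade overflows.
No further overflows.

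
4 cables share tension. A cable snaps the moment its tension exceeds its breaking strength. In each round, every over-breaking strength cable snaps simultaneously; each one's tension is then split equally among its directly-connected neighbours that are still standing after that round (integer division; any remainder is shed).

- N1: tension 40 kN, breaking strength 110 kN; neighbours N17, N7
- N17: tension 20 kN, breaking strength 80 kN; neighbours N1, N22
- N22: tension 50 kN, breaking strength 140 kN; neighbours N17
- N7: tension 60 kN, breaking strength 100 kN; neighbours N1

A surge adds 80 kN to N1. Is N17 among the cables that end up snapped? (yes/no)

Round 1 — N1 at 120 > 110. N1 snaps.
  N1 sheds 120 kN to N17, N7: 60 each.
    N17: 20+60 = 80 ≤ 80
    N7: 60+60 = 120 > 100
Round 2 — N7 snaps.
  N7 sheds 120 kN: no online neighbours, lost.
No further breaks.

no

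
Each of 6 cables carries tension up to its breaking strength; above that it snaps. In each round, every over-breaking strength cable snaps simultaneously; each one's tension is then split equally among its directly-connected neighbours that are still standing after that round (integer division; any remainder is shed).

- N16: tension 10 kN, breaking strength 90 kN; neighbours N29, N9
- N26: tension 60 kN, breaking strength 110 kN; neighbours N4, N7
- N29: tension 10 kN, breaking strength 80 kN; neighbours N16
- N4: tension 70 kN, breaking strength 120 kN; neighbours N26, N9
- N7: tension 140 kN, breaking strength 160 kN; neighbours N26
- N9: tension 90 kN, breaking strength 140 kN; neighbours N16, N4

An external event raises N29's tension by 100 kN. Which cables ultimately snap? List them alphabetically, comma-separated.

N16, N26, N29, N4, N7, N9

Round 1 — N29 at 110 > 80. N29 snaps.
  N29 sheds 110 kN to N16: 110 each.
    N16: 10+110 = 120 > 90
Round 2 — N16 snaps.
  N16 sheds 120 kN to N9: 120 each.
    N9: 90+120 = 210 > 140
Round 3 — N9 snaps.
  N9 sheds 210 kN to N4: 210 each.
    N4: 70+210 = 280 > 120
Round 4 — N4 snaps.
  N4 sheds 280 kN to N26: 280 each.
    N26: 60+280 = 340 > 110
Round 5 — N26 snaps.
  N26 sheds 340 kN to N7: 340 each.
    N7: 140+340 = 480 > 160
Round 6 — N7 snaps.
  N7 sheds 480 kN: no online neighbours, lost.
No further breaks.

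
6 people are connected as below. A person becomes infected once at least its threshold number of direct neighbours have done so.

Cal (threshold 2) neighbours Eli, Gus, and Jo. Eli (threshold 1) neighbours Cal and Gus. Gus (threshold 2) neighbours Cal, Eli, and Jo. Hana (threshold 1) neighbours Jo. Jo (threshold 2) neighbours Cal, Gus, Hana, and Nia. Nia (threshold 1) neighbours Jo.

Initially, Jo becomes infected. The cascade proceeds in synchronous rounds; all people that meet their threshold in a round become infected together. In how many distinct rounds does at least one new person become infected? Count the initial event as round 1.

Round 1 — Jo becomes infected (initial).
Round 2 — checking thresholds:
  Cal: 1 of 3 neighbours < 2, below threshold.
  Gus: 1 of 3 neighbours < 2, below threshold.
  Hana: 1 of 1 neighbours ≥ 1, becomes infected.
  Nia: 1 of 1 neighbours ≥ 1, becomes infected.
Round 3 — no new infections; cascade stops.

2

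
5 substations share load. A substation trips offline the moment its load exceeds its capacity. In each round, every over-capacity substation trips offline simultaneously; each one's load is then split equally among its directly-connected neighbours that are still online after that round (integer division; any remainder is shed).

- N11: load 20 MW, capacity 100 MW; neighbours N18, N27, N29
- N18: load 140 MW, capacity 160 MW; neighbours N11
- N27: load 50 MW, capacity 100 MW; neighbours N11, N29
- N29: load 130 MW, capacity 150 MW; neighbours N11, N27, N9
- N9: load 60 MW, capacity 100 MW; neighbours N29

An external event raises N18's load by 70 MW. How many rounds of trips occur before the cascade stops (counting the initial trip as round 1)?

Round 1 — N18 at 210 > 160. N18 trips offline.
  N18 sheds 210 MW to N11: 210 each.
    N11: 20+210 = 230 > 100
Round 2 — N11 trips offline.
  N11 sheds 230 MW to N27, N29: 115 each.
    N27: 50+115 = 165 > 100
    N29: 130+115 = 245 > 150
Round 3 — N27, N29 trip offline.
  N27 sheds 165 MW: no online neighbours, lost.
  N29 sheds 245 MW to N9: 245 each.
    N9: 60+245 = 305 > 100
Round 4 — N9 trips offline.
  N9 sheds 305 MW: no online neighbours, lost.
No further trips.

4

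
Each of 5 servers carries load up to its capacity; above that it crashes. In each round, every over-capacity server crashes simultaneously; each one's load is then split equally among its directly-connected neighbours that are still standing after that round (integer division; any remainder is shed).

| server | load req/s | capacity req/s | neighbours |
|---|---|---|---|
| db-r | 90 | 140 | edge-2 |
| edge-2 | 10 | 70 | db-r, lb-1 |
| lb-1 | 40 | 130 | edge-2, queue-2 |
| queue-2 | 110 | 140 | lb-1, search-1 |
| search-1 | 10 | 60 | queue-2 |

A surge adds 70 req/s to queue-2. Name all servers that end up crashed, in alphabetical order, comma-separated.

queue-2, search-1

Round 1 — queue-2 at 180 > 140. queue-2 crashes.
  queue-2 sheds 180 req/s to lb-1, search-1: 90 each.
    lb-1: 40+90 = 130 ≤ 130
    search-1: 10+90 = 100 > 60
Round 2 — search-1 crashes.
  search-1 sheds 100 req/s: no online neighbours, lost.
No further crashes.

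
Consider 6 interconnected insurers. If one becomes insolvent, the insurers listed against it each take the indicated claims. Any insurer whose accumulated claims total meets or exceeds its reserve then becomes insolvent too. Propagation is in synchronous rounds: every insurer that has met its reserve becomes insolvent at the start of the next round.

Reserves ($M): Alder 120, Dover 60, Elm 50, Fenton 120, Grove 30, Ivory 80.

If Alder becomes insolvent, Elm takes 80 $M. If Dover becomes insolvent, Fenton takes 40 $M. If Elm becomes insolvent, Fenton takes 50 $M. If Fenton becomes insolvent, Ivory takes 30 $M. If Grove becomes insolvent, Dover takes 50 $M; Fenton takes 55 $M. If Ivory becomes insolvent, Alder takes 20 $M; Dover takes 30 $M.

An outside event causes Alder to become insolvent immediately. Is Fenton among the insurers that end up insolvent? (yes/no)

no

Round 1 — Alder becomes insolvent (initial).
  Elm: +80 → 80 ≥ 50
Round 2 — Elm becomes insolvent.
  Fenton: +50 → 50 < 120
No further insolvencies.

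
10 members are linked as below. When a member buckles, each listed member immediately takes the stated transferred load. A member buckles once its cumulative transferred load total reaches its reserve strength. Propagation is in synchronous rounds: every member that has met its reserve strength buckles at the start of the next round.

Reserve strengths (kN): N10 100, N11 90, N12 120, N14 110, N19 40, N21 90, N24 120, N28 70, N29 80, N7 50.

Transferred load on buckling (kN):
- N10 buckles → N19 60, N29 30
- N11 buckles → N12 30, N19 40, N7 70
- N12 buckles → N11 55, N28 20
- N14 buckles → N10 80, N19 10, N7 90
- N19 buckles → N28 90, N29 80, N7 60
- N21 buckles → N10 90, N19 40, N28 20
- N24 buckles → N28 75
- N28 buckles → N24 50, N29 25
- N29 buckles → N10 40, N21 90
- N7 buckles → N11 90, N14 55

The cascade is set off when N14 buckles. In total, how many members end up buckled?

Round 1 — N14 buckles (initial).
  N10: +80 → 80 < 100
  N19: +10 → 10 < 40
  N7: +90 → 90 ≥ 50
Round 2 — N7 buckles.
  N11: +90 → 90 ≥ 90
Round 3 — N11 buckles.
  N12: +30 → 30 < 120
  N19: +40 → 50 ≥ 40
Round 4 — N19 buckles.
  N28: +90 → 90 ≥ 70
  N29: +80 → 80 ≥ 80
Round 5 — N28, N29 buckle.
  N10: +40 → 120 ≥ 100
  N21: +90 → 90 ≥ 90
  N24: +50 → 50 < 120
Round 6 — N10, N21 buckle.
No further bucklings.

8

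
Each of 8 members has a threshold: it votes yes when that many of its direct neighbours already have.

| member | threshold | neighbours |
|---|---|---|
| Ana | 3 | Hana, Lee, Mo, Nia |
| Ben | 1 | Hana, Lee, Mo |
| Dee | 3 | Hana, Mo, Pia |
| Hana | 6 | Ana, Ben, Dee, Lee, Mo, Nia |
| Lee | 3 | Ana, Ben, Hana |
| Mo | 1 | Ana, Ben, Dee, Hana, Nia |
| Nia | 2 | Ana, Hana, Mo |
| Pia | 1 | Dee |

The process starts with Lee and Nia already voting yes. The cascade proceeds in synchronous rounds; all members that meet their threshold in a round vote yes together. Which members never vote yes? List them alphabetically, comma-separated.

Dee, Hana, Pia

Round 1 — Lee, Nia vote yes (initial).
Round 2 — checking thresholds:
  Ana: 2 of 4 neighbours < 3, not yet.
  Ben: 1 of 3 neighbours ≥ 1, votes yes.
  Hana: 2 of 6 neighbours < 6, not yet.
  Mo: 1 of 5 neighbours ≥ 1, votes yes.
Round 3 — checking thresholds:
  Ana: 3 of 4 neighbours ≥ 3, votes yes.
  Dee: 1 of 3 neighbours < 3, not yet.
  Hana: 4 of 6 neighbours < 6, not yet.
Round 4 — no new yes votes; cascade stops.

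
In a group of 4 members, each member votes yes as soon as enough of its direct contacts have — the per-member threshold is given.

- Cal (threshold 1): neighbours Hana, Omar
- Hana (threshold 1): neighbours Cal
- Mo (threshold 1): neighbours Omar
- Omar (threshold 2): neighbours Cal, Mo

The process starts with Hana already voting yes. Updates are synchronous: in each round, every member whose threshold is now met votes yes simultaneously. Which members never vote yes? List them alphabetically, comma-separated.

Mo, Omar

Round 1 — Hana votes yes (initial).
Round 2 — checking thresholds:
  Cal: 1 of 2 neighbours ≥ 1, votes yes.
Round 3 — no new yes votes; cascade stops.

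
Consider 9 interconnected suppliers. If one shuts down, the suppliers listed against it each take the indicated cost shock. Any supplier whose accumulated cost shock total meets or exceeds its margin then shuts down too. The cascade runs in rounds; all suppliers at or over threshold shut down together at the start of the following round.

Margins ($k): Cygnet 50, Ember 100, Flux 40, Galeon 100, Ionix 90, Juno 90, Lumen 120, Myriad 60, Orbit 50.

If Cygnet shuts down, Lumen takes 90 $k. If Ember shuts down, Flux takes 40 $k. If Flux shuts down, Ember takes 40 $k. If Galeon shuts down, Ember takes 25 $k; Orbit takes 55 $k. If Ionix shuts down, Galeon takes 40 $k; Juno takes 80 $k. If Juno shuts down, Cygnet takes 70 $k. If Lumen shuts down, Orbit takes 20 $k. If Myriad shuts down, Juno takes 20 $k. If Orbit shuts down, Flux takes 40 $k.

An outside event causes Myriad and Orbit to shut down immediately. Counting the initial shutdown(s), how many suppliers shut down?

Round 1 — Myriad, Orbit shut down (initial).
  Flux: +40 → 40 ≥ 40
  Juno: +20 → 20 < 90
Round 2 — Flux shuts down.
  Ember: +40 → 40 < 100
No further shutdowns.

3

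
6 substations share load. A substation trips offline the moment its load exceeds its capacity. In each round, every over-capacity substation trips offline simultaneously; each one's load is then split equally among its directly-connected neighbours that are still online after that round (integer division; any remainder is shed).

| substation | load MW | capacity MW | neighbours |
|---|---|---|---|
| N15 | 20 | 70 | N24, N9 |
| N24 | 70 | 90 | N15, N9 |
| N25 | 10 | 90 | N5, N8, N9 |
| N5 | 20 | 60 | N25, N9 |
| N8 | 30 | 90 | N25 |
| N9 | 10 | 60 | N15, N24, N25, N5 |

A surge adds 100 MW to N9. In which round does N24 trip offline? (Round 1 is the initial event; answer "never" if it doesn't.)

2

Round 1 — N9 at 110 > 60. N9 trips offline.
  N9 sheds 110 MW to N15, N24, N25, N5: 27 each (2 lost).
    N15: 20+27 = 47 ≤ 70
    N24: 70+27 = 97 > 90
    N25: 10+27 = 37 ≤ 90
    N5: 20+27 = 47 ≤ 60
Round 2 — N24 trips offline.
  N24 sheds 97 MW to N15: 97 each.
    N15: 47+97 = 144 > 70
Round 3 — N15 trips offline.
  N15 sheds 144 MW: no online neighbours, lost.
No further trips.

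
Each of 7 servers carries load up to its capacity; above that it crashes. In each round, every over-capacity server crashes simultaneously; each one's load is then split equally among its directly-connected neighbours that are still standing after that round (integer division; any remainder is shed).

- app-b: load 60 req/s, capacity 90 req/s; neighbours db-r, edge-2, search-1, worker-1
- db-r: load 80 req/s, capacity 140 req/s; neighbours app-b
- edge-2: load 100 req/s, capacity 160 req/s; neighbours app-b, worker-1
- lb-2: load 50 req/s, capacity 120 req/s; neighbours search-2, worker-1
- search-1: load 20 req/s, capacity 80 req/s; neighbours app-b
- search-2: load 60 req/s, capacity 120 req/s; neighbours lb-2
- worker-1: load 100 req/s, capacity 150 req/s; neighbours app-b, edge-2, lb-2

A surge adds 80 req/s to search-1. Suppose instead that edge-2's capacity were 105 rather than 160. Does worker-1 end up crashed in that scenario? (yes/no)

With edge-2's capacity at 105:
Round 1 — search-1 at 100 > 80. search-1 crashes.
  search-1 sheds 100 req/s to app-b: 100 each.
    app-b: 60+100 = 160 > 90
Round 2 — app-b crashes.
  app-b sheds 160 req/s to db-r, edge-2, worker-1: 53 each (1 lost).
    db-r: 80+53 = 133 ≤ 140
    edge-2: 100+53 = 153 > 105
    worker-1: 100+53 = 153 > 150
Round 3 — edge-2, worker-1 crash.
  edge-2 sheds 153 req/s: no online neighbours, lost.
  worker-1 sheds 153 req/s to lb-2: 153 each.
    lb-2: 50+153 = 203 > 120
Round 4 — lb-2 crashes.
  lb-2 sheds 203 req/s to search-2: 203 each.
    search-2: 60+203 = 263 > 120
Round 5 — search-2 crashes.
  search-2 sheds 263 req/s: no online neighbours, lost.
No further crashes.

yes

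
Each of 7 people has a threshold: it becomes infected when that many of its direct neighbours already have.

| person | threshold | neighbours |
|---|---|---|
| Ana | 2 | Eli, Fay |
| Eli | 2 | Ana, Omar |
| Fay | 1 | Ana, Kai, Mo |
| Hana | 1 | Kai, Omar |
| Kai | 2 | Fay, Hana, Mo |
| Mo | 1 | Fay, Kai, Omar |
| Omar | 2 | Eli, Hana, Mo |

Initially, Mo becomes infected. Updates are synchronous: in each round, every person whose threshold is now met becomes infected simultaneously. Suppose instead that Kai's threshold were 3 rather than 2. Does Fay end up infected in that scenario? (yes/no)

With Kai's threshold at 3:
Round 1 — Mo becomes infected (initial).
Round 2 — checking thresholds:
  Fay: 1 of 3 neighbours ≥ 1, becomes infected.
  Kai: 1 of 3 neighbours < 3, below threshold.
  Omar: 1 of 3 neighbours < 2, below threshold.
Round 3 — no new infections; cascade stops.

yes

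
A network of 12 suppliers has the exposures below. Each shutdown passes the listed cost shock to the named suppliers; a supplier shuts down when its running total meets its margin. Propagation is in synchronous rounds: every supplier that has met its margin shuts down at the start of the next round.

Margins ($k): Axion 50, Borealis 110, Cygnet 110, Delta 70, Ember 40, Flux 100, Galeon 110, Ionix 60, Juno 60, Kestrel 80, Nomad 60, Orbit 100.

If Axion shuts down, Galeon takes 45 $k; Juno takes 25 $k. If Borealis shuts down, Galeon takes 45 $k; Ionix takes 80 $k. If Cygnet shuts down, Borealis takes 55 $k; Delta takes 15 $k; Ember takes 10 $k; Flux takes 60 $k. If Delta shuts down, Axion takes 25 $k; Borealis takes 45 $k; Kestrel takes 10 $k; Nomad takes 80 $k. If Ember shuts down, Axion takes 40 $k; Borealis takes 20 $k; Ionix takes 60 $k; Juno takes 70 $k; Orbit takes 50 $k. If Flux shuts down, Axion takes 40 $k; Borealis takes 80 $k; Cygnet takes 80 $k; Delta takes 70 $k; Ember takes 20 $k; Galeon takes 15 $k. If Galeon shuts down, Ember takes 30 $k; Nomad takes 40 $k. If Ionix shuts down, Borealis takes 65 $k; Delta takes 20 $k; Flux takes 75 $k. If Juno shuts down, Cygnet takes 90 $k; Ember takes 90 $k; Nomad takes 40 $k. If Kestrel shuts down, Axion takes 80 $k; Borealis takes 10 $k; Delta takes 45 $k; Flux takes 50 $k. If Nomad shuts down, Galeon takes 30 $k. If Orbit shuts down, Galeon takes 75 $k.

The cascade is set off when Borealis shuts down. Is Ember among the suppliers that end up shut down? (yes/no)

Round 1 — Borealis shuts down (initial).
  Galeon: +45 → 45 < 110
  Ionix: +80 → 80 ≥ 60
Round 2 — Ionix shuts down.
  Delta: +20 → 20 < 70
  Flux: +75 → 75 < 100
No further shutdowns.

no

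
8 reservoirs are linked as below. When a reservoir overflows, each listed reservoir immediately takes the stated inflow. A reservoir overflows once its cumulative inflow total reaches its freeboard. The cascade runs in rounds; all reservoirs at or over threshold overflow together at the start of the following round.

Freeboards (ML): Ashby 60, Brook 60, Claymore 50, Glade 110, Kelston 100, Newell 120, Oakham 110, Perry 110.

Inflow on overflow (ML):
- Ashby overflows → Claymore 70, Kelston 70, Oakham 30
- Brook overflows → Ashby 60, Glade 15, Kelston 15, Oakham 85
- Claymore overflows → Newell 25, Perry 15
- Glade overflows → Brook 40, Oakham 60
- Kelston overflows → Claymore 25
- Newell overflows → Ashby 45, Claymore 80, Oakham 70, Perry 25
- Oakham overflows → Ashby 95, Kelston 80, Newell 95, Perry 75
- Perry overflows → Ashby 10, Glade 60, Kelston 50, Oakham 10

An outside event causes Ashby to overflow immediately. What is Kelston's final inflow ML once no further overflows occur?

Round 1 — Ashby overflows (initial).
  Claymore: +70 → 70 ≥ 50
  Kelston: +70 → 70 < 100
  Oakham: +30 → 30 < 110
Round 2 — Claymore overflows.
  Newell: +25 → 25 < 120
  Perry: +15 → 15 < 110
No further overflows.

70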